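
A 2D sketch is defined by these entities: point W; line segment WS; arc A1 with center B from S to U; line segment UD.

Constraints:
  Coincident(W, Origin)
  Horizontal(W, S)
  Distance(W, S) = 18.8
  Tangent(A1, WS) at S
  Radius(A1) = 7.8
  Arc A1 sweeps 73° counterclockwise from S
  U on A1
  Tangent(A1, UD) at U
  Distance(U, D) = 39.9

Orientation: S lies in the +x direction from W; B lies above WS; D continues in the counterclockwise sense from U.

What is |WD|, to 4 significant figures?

57.84

W is at the origin; W and S share the same y with |WS| = 18.8 and S on the +x side, so S = (18.80, 0.000). The tangent condition forces BS to be normal to WS, so B = S + (0, 7.8) = (18.80, 7.800). On A1, S sits at bearing -90° from B; a 73° counterclockwise sweep puts U at bearing -17°, so U = B + 7.8·(cos -17°, sin -17°) = (26.26, 5.520). Tangency of A1 to UD means the radius BU is perpendicular to UD, so UD runs along (−sin -17°, cos -17°); with |UD| = 39.9, D = (37.92, 43.68). Then |WD| = |D − W| = 57.84.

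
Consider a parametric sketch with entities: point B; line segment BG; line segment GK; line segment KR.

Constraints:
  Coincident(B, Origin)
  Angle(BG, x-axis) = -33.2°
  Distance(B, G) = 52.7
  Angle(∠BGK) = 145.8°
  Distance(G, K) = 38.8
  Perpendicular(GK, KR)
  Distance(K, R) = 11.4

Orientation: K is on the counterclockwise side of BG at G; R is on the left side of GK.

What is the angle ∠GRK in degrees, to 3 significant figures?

73.6°

∠BGK = 145.8°, so GK runs at -33.2° + (180° − 145.8°) = 1.00° from the x-axis; with |GK| = 38.8, K = G + 38.8·(cos 1.00°, sin 1.00°) = (82.9, -28.2). The perpendicularity gives KR at right angles to GK; with |KR| = 11.4 on the left of GK, R = K + 11.4·(-0.0175, 1.00) = (82.7, -16.8). Then cos ∠GRK = RG·RK / (|RG||RK|), giving 73.6°.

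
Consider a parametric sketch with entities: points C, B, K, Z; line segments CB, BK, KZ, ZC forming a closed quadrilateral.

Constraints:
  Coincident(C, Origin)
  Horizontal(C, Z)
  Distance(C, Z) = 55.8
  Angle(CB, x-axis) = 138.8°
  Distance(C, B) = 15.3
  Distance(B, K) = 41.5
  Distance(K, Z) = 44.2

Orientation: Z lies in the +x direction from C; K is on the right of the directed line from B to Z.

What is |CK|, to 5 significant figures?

26.339

Checks: |BK| = 41.50 ✓; |KZ| = 44.20 ✓.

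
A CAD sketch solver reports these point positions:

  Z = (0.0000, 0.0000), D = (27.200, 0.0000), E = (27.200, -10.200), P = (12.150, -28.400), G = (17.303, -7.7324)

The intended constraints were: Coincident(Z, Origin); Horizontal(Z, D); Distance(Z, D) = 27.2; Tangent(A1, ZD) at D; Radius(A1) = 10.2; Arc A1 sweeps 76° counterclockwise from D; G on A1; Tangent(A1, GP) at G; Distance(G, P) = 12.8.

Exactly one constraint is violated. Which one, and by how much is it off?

Distance(G, P) = 12.8 — off by 8.50.

Z = (0.00, 0.00) ✓; Z.y = 0.00, D.y = 0.00 ✓; |ZD| = 27.20 ✓; ∠(ED, DZ) = 90.00° ✓; |ED| = 10.20 ✓; bearing(E→G) − bearing(E→D) = 76.00° ✓; |EG| = 10.20 ✓; ∠(EG, GP) = 90.00° ✓; |GP| = 21.30 ✗.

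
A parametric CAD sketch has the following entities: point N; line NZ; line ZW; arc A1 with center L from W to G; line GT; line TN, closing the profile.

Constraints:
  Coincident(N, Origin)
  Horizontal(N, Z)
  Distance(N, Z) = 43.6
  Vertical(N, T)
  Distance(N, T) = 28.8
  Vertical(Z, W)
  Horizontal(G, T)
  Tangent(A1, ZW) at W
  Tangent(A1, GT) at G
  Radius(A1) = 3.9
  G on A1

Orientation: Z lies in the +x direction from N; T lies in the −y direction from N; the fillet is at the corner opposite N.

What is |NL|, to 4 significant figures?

46.86

N is at the origin; NZ is horizontal with |NZ| = 43.6 and Z on the +x side, so Z = (43.60, 0.000). NT is vertical with |NT| = 28.8 and T on the −y side, so T = (0.000, -28.80). The virtual corner opposite N is at (43.60, -28.80). Since A1 is tangent to ZW there, LW ⟂ ZW and A1 meets GT tangentially, so LG is at right angles to GT, with radius 3.9, so the center L sits 3.9 in from both sides at L = (39.70, -24.90). Then |NL| = |L − N| = 46.86.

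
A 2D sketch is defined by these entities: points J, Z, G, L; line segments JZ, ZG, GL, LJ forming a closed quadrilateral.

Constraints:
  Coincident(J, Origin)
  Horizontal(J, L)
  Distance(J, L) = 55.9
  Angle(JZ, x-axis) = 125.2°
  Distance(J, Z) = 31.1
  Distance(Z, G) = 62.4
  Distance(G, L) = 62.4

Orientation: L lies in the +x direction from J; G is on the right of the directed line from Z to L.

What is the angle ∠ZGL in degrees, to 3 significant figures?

77.5°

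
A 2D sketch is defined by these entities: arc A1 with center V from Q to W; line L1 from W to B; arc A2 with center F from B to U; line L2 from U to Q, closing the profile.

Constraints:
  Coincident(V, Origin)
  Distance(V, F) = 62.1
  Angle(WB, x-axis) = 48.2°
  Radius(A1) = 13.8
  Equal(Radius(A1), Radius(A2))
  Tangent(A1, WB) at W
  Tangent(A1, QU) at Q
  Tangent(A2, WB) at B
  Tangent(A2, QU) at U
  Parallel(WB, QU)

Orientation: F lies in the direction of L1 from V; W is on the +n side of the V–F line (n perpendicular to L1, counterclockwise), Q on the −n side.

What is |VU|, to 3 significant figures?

63.6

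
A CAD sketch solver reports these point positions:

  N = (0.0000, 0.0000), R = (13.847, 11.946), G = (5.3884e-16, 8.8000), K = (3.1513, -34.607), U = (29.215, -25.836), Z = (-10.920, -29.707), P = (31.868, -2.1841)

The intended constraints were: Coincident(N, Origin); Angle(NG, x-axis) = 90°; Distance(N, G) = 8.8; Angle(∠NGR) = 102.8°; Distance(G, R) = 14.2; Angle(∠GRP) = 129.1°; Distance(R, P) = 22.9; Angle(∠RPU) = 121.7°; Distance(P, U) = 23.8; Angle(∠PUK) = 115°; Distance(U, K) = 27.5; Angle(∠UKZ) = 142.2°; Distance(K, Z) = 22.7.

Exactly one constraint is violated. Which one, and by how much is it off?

Distance(K, Z) = 22.7 — off by 7.80.

N = (0.00, 0.00) ✓; NG at 90.00° ✓; |NG| = 8.800 ✓; ∠NGR = 102.8° ✓; |GR| = 14.20 ✓; ∠GRP = 129.1° ✓; |RP| = 22.90 ✓; ∠RPU = 121.7° ✓; |PU| = 23.80 ✓; ∠PUK = 115.0° ✓; |UK| = 27.50 ✓; ∠UKZ = 142.2° ✓; |KZ| = 14.90 ✗.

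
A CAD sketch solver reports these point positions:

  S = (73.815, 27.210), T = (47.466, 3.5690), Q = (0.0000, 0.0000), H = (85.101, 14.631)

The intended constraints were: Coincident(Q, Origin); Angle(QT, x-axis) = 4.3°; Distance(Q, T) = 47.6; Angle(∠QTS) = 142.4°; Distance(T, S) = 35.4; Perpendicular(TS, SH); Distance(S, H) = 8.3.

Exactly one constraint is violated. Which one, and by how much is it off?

Distance(S, H) = 8.3 — off by 8.60.

Q = (0.00, 0.00) ✓; QT at 4.300° ✓; |QT| = 47.60 ✓; ∠QTS = 142.4° ✓; |TS| = 35.40 ✓; ∠(TS, SH) = 90.00° ✓; |SH| = 16.90 ✗.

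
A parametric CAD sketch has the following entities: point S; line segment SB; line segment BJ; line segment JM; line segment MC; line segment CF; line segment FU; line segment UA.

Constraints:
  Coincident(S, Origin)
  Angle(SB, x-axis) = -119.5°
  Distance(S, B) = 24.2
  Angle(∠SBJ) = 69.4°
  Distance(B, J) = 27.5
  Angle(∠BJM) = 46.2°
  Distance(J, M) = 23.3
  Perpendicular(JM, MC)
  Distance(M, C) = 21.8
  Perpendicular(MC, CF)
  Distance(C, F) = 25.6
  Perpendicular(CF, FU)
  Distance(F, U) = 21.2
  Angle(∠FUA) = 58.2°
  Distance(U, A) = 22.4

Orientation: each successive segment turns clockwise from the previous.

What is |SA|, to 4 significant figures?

19.22

S is at the origin; SB runs at -119.5° with length 24.2, so B = (-11.92, -21.06). ∠SBJ = 69.4° gives BJ at 129.9° from the x-axis; with |BJ| = 27.5, J = (-29.56, 0.03443). ∠BJM = 46.2° gives JM at -3.900° from the x-axis; with |JM| = 23.3, M = (-6.310, -1.550). JM ⟂ MC, so MC runs at -93.90°; with |MC| = 21.8, C = (-7.793, -23.30). MC ⟂ CF, so CF runs at 176.1°; with |CF| = 25.6, F = (-33.33, -21.56). CF ⟂ FU, so FU runs at 86.10°; with |FU| = 21.2, U = (-31.89, -0.4077). ∠FUA = 58.2° gives UA at -35.70° from the x-axis; with |UA| = 22.4, A = (-13.70, -13.48). Then |SA| = |A − S| = 19.22.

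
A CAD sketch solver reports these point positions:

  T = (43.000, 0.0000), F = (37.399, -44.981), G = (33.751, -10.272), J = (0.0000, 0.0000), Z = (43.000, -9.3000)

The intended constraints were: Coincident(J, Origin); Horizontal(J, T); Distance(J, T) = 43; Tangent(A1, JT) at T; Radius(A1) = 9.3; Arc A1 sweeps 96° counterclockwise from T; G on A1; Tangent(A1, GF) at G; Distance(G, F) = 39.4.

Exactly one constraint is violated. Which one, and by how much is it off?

Distance(G, F) = 39.4 — off by 4.50.

J = (0.00, 0.00) ✓; J.y = 0.00, T.y = 0.00 ✓; |JT| = 43.00 ✓; ∠(ZT, TJ) = 90.00° ✓; |ZT| = 9.300 ✓; bearing(Z→G) − bearing(Z→T) = 96.00° ✓; |ZG| = 9.300 ✓; ∠(ZG, GF) = 90.00° ✓; |GF| = 34.90 ✗.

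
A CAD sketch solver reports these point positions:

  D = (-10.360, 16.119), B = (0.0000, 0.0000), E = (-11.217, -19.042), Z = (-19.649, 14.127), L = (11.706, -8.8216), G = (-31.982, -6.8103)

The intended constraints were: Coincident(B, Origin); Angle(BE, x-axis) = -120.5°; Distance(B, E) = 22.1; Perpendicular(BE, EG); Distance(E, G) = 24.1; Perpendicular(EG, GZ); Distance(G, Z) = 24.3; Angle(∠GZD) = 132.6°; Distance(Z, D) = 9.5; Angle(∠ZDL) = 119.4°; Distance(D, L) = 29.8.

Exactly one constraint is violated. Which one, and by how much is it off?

Distance(D, L) = 29.8 — off by 3.50.

B = (0.00, 0.00) ✓; BE at -120.5° ✓; |BE| = 22.10 ✓; ∠(BE, EG) = 90.00° ✓; |EG| = 24.10 ✓; ∠(EG, GZ) = 90.00° ✓; |GZ| = 24.30 ✓; ∠GZD = 132.6° ✓; |ZD| = 9.500 ✓; ∠ZDL = 119.4° ✓; |DL| = 33.30 ✗.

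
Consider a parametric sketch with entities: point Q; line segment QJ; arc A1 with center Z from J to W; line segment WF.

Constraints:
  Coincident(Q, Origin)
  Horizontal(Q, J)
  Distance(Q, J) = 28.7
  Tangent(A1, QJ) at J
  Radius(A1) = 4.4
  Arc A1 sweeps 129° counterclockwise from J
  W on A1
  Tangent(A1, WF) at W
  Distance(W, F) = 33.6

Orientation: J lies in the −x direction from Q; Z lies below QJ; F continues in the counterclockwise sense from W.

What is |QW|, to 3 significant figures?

32.9

Q is at the origin; Q and J share the same y with |QJ| = 28.7 and J on the −x side, so J = (-28.7, 0.00). Tangency of A1 to QJ means the radius ZJ is perpendicular to QJ, so Z = J + (0, -4.4) = (-28.7, -4.40). On A1, J sits at bearing 90° from Z; a 129° counterclockwise sweep puts W at bearing 219°, so W = Z + 4.4·(cos 219°, sin 219°) = (-32.1, -7.17). Then |QW| = |W − Q| = 32.9.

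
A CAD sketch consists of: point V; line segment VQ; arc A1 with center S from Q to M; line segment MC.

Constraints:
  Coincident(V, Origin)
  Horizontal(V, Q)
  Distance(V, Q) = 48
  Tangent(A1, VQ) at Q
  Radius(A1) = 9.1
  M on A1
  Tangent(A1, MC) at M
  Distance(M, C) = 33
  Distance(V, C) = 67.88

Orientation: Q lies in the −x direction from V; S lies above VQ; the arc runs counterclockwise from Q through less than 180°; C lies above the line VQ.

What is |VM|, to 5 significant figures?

41.591

V is at the origin; VQ is horizontal with |VQ| = 48.0 and Q on the −x side, so Q = (-48.000, 0.0000). A1 meets VQ tangentially, so SQ is at right angles to VQ, so S = Q + (0, 9.1) = (-48.000, 9.1000). Since SM ⟂ MC (tangency), |SC| = √(9.1² + 33.0²) = 34.232 regardless of where M sits on A1. So C lies on both circle(V, 67.88) and circle(S, 34.232); the above-VQ intersection is C = (-52.494, 43.035). M is the foot of the tangent from C: M = (-39.621, 12.650).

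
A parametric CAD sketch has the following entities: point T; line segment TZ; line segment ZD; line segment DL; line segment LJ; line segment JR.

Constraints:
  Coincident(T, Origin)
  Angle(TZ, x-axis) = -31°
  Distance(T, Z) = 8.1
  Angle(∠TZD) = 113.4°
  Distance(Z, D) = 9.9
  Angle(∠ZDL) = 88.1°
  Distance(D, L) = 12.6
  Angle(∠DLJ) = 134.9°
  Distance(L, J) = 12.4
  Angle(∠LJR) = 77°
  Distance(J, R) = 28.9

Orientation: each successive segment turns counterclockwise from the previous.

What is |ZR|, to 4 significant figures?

14.59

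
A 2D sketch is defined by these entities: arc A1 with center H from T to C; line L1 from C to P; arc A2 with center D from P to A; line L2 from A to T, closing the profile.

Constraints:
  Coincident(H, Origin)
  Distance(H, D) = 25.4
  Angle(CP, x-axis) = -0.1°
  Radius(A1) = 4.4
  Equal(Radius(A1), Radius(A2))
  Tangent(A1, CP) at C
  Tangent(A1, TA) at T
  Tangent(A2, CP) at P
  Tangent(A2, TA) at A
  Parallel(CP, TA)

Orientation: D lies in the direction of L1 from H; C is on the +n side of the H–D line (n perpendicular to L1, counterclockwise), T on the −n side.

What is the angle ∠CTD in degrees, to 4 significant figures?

80.17°

The slot axis is L1's direction at -0.1°, so u = (cos -0.1°, sin -0.1°) = (1.000, -0.001745) and n = (−sin -0.1°, cos -0.1°) = (0.001745, 1.000). H is at the origin and D lies 25.4 along u from H, so D = 25.4·u = (25.40, -0.04433). Tangency of A1 to both parallel lines with radius 4.4 puts C and T at H ± 4.4·n: C = (0.007679, 4.400), T = (-0.007679, -4.400). Then cos ∠CTD = TC·TD / (|TC||TD|), giving 80.17°.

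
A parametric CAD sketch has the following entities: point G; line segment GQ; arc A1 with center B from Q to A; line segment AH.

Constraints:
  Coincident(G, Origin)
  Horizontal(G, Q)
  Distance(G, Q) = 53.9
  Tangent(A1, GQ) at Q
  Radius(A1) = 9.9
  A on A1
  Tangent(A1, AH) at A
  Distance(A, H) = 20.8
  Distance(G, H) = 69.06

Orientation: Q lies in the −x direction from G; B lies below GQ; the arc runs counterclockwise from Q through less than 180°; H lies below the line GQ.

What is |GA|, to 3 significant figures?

64.7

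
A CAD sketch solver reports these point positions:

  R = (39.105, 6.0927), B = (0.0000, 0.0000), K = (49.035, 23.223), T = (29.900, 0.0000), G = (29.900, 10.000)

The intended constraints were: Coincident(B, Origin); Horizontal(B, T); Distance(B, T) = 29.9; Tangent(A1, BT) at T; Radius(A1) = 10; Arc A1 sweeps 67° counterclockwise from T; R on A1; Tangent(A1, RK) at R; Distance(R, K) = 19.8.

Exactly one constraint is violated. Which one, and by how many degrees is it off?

Tangent(A1, RK) at R — off by 7.10°.

B = (0.00, 0.00) ✓; B.y = 0.00, T.y = 0.00 ✓; |BT| = 29.90 ✓; ∠(GT, TB) = 90.00° ✓; |GT| = 10.00 ✓; bearing(G→R) − bearing(G→T) = 67.00° ✓; |GR| = 10.00 ✓; ∠(GR, RK) = 97.10° ✗; |RK| = 19.80 ✓.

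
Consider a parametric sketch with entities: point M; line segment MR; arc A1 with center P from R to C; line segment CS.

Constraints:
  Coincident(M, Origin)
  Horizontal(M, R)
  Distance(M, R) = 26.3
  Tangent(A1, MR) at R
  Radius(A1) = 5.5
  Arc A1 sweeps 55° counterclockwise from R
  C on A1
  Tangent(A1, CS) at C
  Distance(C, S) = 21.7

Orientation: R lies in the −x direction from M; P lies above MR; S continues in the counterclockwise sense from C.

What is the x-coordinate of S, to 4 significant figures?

-9.348

M is at the origin; M and R share the same y with |MR| = 26.3 and R on the −x side, so R = (-26.30, 0.000). The tangent condition forces PR to be normal to MR, so P = R + (0, 5.5) = (-26.30, 5.500). On A1, R sits at bearing -90° from P; a 55° counterclockwise sweep puts C at bearing -35°, so C = P + 5.5·(cos -35°, sin -35°) = (-21.79, 2.345). Since A1 is tangent to CS there, PC ⟂ CS, so CS runs along (−sin -35°, cos -35°); with |CS| = 21.7, S = (-9.348, 20.12). So S.x = -9.348.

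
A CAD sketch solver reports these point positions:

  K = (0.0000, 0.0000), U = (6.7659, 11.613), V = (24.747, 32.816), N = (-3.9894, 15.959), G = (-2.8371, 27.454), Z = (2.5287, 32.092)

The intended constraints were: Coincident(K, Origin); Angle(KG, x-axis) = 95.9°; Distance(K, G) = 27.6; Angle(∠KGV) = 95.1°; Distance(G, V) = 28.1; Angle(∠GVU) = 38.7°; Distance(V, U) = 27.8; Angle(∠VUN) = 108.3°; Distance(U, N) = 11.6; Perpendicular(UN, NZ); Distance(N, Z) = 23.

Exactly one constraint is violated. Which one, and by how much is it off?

Distance(N, Z) = 23 — off by 5.60.

K = (0.00, 0.00) ✓; KG at 95.90° ✓; |KG| = 27.60 ✓; ∠KGV = 95.10° ✓; |GV| = 28.10 ✓; ∠GVU = 38.70° ✓; |VU| = 27.80 ✓; ∠VUN = 108.3° ✓; |UN| = 11.60 ✓; ∠(UN, NZ) = 90.00° ✓; |NZ| = 17.40 ✗.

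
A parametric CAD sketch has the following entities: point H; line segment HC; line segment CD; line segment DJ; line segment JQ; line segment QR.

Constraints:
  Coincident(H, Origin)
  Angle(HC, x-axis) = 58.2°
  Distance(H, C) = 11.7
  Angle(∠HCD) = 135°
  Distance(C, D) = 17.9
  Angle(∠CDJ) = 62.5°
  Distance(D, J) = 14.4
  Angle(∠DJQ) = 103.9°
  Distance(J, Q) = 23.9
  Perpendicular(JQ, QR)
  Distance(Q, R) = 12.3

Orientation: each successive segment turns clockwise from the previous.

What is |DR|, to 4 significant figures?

27.41

∠DJQ = 103.9° gives JQ at 179.6° from the x-axis; with |JQ| = 23.9, Q = (-3.864, 0.2443). JQ ⟂ QR, so QR runs at 89.60°; with |QR| = 12.3, R = (-3.778, 12.54). Then |DR| = |R − D| = 27.41.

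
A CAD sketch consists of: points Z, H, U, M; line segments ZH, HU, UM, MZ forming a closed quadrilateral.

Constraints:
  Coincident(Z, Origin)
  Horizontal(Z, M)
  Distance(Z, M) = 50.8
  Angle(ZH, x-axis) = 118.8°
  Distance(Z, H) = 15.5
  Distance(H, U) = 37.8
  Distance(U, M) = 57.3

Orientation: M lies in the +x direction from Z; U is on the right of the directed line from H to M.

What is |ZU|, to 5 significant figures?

23.759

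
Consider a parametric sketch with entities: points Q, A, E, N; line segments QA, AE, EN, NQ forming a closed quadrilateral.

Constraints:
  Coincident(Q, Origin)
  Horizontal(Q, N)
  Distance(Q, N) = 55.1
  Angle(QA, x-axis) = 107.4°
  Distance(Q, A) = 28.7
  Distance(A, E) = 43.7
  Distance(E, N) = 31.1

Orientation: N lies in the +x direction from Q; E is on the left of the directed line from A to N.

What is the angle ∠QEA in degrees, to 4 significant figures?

38.97°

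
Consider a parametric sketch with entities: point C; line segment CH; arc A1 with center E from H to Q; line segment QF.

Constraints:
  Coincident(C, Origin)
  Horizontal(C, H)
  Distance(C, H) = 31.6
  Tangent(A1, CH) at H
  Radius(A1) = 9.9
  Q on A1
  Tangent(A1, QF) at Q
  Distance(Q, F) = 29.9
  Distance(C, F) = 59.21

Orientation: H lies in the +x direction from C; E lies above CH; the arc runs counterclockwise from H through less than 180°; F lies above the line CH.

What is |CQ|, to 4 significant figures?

42.32

C is at the origin; C and H share the same y with |CH| = 31.6 and H on the +x side, so H = (31.60, 0.000). Tangency of A1 to CH means the radius EH is perpendicular to CH, so E = H + (0, 9.9) = (31.60, 9.900). Since EQ ⟂ QF (tangency), |EF| = √(9.9² + 29.9²) = 31.50 regardless of where Q sits on A1. So F lies on both circle(C, 59.21) and circle(E, 31.50); the above-CH intersection is F = (45.11, 38.35). Q is the foot of the tangent from F: Q = (41.42, 8.679).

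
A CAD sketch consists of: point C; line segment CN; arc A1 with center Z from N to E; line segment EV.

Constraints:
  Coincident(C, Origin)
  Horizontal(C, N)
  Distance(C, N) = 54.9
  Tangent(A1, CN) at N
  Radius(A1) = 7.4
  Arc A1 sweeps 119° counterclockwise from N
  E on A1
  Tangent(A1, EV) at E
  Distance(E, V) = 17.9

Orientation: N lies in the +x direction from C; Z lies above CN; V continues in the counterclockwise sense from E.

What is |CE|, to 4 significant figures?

62.35

C is at the origin; CN is horizontal with |CN| = 54.9 and N on the +x side, so N = (54.90, 0.000). Tangency of A1 to CN means the radius ZN is perpendicular to CN, so Z = N + (0, 7.4) = (54.90, 7.400). On A1, N sits at bearing -90° from Z; a 119° counterclockwise sweep puts E at bearing 29°, so E = Z + 7.4·(cos 29°, sin 29°) = (61.37, 10.99). Then |CE| = |E − C| = 62.35.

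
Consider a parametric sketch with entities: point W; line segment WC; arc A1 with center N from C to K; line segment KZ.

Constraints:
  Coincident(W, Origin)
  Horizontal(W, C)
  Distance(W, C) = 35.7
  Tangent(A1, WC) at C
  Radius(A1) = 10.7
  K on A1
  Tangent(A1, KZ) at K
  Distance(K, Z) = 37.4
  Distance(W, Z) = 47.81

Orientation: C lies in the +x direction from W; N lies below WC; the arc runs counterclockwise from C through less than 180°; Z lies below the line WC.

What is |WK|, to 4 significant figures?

26.60

W is at the origin; W and C share the same y with |WC| = 35.7 and C on the +x side, so C = (35.70, 0.000). A1 meets WC tangentially, so NC is at right angles to WC, so N = C + (0, -10.7) = (35.70, -10.70). Since NK ⟂ KZ (tangency), |NZ| = √(10.7² + 37.4²) = 38.90 regardless of where K sits on A1. So Z lies on both circle(W, 47.81) and circle(N, 38.90); the below-WC intersection is Z = (16.87, -44.74). K is the foot of the tangent from Z: K = (25.27, -8.294).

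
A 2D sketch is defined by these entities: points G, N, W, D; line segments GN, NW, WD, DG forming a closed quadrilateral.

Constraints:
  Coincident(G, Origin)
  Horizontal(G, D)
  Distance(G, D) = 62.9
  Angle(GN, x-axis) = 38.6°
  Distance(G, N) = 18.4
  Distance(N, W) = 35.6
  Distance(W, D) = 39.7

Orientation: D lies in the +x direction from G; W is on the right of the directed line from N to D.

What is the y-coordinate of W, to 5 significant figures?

-20.911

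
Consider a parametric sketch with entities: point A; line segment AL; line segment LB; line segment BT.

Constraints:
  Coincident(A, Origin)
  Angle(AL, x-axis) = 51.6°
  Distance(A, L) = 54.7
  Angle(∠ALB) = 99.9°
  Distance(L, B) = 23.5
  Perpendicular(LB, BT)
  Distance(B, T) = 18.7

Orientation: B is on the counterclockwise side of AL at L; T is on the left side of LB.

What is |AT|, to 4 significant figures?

48.17

A is at the origin; AL runs at 51.6° with length 54.7, so L = 54.7·(cos 51.6°, sin 51.6°) = (33.98, 42.87). ∠ALB = 99.9°, so LB runs at 51.6° + (180° − 99.9°) = 131.7° from the x-axis; with |LB| = 23.5, B = L + 23.5·(cos 131.7°, sin 131.7°) = (18.34, 60.41). The perpendicularity gives BT at right angles to LB; with |BT| = 18.7 on the left of LB, T = B + 18.7·(-0.7466, -0.6652) = (4.382, 47.97). Then |AT| = |T − A| = 48.17.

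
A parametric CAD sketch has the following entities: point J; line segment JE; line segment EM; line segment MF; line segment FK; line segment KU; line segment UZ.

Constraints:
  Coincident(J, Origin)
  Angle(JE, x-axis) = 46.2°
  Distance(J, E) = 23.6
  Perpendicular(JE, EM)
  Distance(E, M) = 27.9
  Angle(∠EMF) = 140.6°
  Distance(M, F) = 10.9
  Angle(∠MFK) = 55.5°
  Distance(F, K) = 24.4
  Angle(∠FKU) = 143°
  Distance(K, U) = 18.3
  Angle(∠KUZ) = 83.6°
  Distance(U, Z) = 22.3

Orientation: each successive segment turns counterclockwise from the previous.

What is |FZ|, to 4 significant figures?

36.08

∠FKU = 143.0° gives KU at -22.90° from the x-axis; with |KU| = 18.3, U = (14.42, 8.950). ∠KUZ = 83.6° gives UZ at 73.50° from the x-axis; with |UZ| = 22.3, Z = (20.76, 30.33). Then |FZ| = |Z − F| = 36.08.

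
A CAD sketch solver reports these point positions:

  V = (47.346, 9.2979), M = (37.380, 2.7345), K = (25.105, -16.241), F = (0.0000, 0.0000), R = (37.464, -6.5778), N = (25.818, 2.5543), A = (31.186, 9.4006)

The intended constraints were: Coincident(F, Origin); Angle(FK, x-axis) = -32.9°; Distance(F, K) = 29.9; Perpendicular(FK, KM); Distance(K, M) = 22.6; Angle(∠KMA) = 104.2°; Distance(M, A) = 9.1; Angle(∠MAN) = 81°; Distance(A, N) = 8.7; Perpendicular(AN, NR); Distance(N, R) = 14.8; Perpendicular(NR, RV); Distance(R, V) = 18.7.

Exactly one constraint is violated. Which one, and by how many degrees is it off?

Perpendicular(NR, RV) — off by 6.20°.

F = (0.00, 0.00) ✓; FK at -32.90° ✓; |FK| = 29.90 ✓; ∠(FK, KM) = 90.00° ✓; |KM| = 22.60 ✓; ∠KMA = 104.2° ✓; |MA| = 9.100 ✓; ∠MAN = 81.00° ✓; |AN| = 8.700 ✓; ∠(AN, NR) = 90.00° ✓; |NR| = 14.80 ✓; ∠(NR, RV) = 96.20° ✗; |RV| = 18.70 ✓.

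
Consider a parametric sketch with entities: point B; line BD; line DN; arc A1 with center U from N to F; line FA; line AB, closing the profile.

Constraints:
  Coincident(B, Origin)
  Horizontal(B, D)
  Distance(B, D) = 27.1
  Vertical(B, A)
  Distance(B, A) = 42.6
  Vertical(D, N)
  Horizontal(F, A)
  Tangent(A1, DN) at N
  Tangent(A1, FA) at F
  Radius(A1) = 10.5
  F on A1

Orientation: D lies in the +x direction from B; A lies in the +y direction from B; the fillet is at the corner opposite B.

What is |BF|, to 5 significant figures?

45.720

B is at the origin; B and D share the same y with |BD| = 27.1 and D on the +x side, so D = (27.100, 0.0000). B and A share the same x with |BA| = 42.6 and A on the +y side, so A = (0.0000, 42.600). The virtual corner opposite B is at (27.100, 42.600). Tangency of A1 to DN means the radius UN is perpendicular to DN and the tangent condition forces UF to be normal to FA, with radius 10.5, so the center U sits 10.5 in from both sides at U = (16.600, 32.100). That places the tangent points at N = (27.100, 32.100) on DN and F = (16.600, 42.600) on FA. Then |BF| = |F − B| = 45.720.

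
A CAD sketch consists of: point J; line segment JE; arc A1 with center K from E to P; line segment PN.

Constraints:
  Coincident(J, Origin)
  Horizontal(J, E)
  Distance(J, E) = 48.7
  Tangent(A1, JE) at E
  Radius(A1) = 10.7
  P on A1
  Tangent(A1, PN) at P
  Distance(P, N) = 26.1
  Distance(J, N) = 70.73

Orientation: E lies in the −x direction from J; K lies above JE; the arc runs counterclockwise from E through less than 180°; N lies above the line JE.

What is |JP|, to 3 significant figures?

45.5

Checks: |KP| = 10.70 ✓; ∠(KP, PN) = 90.00° ✓; |PN| = 26.10 ✓; |JN| = 70.73 ✓.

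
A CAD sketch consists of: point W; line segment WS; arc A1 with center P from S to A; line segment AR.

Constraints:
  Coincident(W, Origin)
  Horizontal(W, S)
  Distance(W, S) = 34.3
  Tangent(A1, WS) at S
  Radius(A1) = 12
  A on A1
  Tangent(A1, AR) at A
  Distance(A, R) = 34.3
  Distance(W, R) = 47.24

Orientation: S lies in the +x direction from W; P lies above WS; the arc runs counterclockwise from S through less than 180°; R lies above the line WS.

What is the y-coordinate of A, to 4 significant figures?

20.84

Checks: ∠(PS, SW) = 90.00° ✓; |PS| = 12.00 ✓; |PA| = 12.00 ✓; ∠(PA, AR) = 90.00° ✓; |AR| = 34.30 ✓; |WR| = 47.24 ✓.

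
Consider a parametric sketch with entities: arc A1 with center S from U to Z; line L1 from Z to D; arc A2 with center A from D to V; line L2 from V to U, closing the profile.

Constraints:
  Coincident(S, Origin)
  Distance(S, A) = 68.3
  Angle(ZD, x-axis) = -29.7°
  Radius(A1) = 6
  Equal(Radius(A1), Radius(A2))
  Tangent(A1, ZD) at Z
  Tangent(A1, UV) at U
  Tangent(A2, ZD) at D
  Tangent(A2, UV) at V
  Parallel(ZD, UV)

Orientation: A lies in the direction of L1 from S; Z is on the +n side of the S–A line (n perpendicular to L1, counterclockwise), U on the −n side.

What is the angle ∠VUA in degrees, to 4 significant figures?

5.020°

The slot axis is L1's direction at -29.7°, so u = (cos -29.7°, sin -29.7°) = (0.8686, -0.4955) and n = (−sin -29.7°, cos -29.7°) = (0.4955, 0.8686). S is at the origin and A lies 68.3 along u from S, so A = 68.3·u = (59.33, -33.84). Tangency of A1 to both parallel lines with radius 6.0 puts Z and U at S ± 6.0·n: Z = (2.973, 5.212), U = (-2.973, -5.212). Equal radii place D and V the same way about A: D = A + 6.0·n = (62.30, -28.63), V = A − 6.0·n = (56.35, -39.05). Then cos ∠VUA = UV·UA / (|UV||UA|), giving 5.020°.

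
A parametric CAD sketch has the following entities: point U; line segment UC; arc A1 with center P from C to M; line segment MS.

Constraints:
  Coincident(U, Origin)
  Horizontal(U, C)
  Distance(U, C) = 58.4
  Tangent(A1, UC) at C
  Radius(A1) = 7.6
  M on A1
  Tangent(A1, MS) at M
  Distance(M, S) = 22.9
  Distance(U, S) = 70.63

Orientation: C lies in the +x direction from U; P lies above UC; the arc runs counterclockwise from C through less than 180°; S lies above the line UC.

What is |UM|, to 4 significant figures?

66.49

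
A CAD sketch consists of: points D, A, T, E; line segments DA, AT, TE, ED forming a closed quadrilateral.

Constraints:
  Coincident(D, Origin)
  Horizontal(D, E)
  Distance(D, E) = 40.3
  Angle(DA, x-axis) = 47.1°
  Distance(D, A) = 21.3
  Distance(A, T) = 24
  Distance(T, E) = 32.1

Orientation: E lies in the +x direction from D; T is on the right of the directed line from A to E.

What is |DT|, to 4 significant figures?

12.03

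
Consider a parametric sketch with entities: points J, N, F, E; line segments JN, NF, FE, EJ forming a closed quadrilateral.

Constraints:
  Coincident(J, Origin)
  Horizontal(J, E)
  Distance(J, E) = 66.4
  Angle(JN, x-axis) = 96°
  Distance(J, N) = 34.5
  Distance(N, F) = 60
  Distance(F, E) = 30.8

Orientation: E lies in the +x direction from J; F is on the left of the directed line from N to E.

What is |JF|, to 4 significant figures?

63.23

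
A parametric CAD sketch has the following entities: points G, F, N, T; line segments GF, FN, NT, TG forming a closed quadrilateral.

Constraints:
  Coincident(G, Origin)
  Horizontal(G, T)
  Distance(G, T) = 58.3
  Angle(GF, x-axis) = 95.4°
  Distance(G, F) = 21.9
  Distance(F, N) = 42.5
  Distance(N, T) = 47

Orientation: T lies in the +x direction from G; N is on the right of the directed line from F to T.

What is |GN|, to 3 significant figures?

22.6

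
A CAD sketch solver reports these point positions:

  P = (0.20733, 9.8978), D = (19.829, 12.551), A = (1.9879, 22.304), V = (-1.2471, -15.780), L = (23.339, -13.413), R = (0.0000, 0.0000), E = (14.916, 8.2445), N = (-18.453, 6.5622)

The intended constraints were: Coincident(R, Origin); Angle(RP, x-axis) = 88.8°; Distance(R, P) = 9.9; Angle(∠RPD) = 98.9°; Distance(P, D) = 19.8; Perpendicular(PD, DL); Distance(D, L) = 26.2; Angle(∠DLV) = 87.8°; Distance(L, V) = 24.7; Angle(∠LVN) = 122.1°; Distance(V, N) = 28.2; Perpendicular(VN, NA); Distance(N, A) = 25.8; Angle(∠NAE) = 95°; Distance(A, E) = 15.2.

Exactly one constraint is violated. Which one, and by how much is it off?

Distance(A, E) = 15.2 — off by 3.90.

R = (0.00, 0.00) ✓; RP at 88.80° ✓; |RP| = 9.900 ✓; ∠RPD = 98.90° ✓; |PD| = 19.80 ✓; ∠(PD, DL) = 90.00° ✓; |DL| = 26.20 ✓; ∠DLV = 87.80° ✓; |LV| = 24.70 ✓; ∠LVN = 122.1° ✓; |VN| = 28.20 ✓; ∠(VN, NA) = 90.00° ✓; |NA| = 25.80 ✓; ∠NAE = 95.00° ✓; |AE| = 19.10 ✗.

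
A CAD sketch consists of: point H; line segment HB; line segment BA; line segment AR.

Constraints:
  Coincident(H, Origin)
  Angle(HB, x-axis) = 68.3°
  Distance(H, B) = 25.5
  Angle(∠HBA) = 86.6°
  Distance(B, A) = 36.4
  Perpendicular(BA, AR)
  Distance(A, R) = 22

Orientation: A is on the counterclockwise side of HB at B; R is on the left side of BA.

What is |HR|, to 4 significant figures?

35.06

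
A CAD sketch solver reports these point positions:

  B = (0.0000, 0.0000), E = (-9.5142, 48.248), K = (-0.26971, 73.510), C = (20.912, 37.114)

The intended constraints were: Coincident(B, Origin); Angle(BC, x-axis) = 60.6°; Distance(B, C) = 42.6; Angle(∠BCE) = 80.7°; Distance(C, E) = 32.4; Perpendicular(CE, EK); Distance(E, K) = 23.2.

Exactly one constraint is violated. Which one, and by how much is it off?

Distance(E, K) = 23.2 — off by 3.70.

B = (0.00, 0.00) ✓; BC at 60.60° ✓; |BC| = 42.60 ✓; ∠BCE = 80.70° ✓; |CE| = 32.40 ✓; ∠(CE, EK) = 90.00° ✓; |EK| = 26.90 ✗.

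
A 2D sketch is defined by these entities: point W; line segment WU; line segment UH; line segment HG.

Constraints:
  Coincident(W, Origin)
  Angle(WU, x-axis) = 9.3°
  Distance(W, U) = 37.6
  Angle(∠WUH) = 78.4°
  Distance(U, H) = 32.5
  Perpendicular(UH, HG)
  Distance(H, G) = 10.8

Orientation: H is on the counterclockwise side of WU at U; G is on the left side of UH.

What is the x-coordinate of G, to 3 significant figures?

15.4

W is at the origin; WU runs at 9.3° with length 37.6, so U = 37.6·(cos 9.3°, sin 9.3°) = (37.1, 6.08). ∠WUH = 78.4°, so UH runs at 9.3° + (180° − 78.4°) = 111° from the x-axis; with |UH| = 32.5, H = U + 32.5·(cos 111°, sin 111°) = (25.5, 36.4). UH ⟂ HG; with |HG| = 10.8 on the left of UH, G = H + 10.8·(-0.934, -0.357) = (15.4, 32.6). So G.x = 15.4.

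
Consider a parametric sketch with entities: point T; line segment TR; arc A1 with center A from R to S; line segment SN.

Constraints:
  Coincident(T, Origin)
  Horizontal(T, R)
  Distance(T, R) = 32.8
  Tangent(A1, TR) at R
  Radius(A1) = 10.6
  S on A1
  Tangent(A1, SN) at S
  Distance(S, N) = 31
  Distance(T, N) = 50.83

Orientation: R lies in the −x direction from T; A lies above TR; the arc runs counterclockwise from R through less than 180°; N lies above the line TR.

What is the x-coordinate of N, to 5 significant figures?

-27.274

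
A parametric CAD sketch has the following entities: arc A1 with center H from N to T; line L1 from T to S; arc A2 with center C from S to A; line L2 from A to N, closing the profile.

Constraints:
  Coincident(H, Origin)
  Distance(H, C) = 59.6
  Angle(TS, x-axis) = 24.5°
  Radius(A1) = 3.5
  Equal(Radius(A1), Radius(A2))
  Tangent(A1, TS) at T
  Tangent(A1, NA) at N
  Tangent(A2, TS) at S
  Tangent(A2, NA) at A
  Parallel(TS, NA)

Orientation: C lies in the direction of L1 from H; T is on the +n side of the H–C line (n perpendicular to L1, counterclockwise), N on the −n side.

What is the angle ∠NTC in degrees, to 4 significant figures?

86.64°

The slot axis is L1's direction at 24.5°, so u = (cos 24.5°, sin 24.5°) = (0.9100, 0.4147) and n = (−sin 24.5°, cos 24.5°) = (-0.4147, 0.9100). H is at the origin and C lies 59.6 along u from H, so C = 59.6·u = (54.23, 24.72). Tangency of A1 to both parallel lines with radius 3.5 puts T and N at H ± 3.5·n: T = (-1.451, 3.185), N = (1.451, -3.185). Then cos ∠NTC = TN·TC / (|TN||TC|), giving 86.64°.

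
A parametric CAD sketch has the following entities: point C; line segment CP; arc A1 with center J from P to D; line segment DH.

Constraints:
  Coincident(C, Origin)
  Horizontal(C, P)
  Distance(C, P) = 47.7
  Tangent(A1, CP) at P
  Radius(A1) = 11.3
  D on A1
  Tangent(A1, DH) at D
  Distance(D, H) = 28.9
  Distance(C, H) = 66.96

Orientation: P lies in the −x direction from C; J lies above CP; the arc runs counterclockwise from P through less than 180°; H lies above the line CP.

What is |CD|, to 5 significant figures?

41.464

C is at the origin; C and P share the same y with |CP| = 47.7 and P on the −x side, so P = (-47.700, 0.0000). A1 meets CP tangentially, so JP is at right angles to CP, so J = P + (0, 11.3) = (-47.700, 11.300). Since JD ⟂ DH (tangency), |JH| = √(11.3² + 28.9²) = 31.031 regardless of where D sits on A1. So H lies on both circle(C, 66.96) and circle(J, 31.031); the above-CP intersection is H = (-52.141, 42.011). D is the foot of the tangent from H: D = (-37.873, 16.879).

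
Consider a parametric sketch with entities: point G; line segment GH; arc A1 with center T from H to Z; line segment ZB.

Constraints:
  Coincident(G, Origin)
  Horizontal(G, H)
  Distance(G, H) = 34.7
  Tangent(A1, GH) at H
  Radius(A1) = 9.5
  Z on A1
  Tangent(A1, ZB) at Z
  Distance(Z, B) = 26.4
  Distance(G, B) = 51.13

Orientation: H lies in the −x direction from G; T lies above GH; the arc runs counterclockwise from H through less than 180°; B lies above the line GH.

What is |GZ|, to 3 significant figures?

28.7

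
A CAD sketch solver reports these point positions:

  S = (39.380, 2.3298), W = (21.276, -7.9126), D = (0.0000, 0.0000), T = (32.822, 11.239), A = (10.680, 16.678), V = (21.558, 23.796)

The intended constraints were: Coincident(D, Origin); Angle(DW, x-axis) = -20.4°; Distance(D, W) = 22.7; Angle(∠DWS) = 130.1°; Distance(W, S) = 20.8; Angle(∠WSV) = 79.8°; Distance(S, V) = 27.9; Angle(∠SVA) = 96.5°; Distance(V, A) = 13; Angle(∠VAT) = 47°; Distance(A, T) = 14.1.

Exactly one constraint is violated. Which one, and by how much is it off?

Distance(A, T) = 14.1 — off by 8.70.

D = (0.00, 0.00) ✓; DW at -20.40° ✓; |DW| = 22.70 ✓; ∠DWS = 130.1° ✓; |WS| = 20.80 ✓; ∠WSV = 79.80° ✓; |SV| = 27.90 ✓; ∠SVA = 96.50° ✓; |VA| = 13.00 ✓; ∠VAT = 47.00° ✓; |AT| = 22.80 ✗.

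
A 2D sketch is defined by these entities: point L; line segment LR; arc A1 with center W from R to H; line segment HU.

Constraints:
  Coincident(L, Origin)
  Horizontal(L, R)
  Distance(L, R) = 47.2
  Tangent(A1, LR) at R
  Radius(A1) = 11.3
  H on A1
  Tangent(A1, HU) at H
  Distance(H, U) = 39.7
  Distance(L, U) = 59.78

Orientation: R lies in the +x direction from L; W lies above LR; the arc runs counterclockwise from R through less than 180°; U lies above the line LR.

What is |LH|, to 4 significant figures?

59.11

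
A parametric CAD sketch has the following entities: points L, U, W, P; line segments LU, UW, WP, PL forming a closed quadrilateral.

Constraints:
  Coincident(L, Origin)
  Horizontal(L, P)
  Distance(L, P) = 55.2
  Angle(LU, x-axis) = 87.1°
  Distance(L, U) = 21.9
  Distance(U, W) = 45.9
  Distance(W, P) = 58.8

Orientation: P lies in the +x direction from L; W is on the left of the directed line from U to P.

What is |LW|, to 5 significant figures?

63.940

L is at the origin; L and P share the same y with |LP| = 55.2 and P in +x, so P = (55.2, 0). LU runs at 87.1° with |LU| = 21.9, so U = (1.1080, 21.872). W is determined by |UW| = 45.9 and |WP| = 58.8 together: it lies at the intersection of circle(U, 45.9) and circle(P, 58.8). With |UP| = 58.347, the foot of the radical line on UP is 17.599 from U and the perpendicular offset is √(45.9² − 17.599²) = 42.392. Taking the left-of-UP solution: W = (33.315, 54.575).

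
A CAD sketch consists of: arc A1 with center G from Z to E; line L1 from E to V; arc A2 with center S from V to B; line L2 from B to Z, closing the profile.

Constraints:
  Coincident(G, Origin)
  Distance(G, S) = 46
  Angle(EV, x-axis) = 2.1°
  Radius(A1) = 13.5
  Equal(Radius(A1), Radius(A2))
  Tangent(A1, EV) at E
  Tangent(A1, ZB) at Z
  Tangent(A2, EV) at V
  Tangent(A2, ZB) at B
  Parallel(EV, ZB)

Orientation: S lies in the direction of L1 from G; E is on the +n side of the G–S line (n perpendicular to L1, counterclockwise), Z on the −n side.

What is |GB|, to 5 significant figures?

47.940

The slot axis is L1's direction at 2.1°, so u = (cos 2.1°, sin 2.1°) = (0.99933, 0.036644) and n = (−sin 2.1°, cos 2.1°) = (-0.036644, 0.99933). G is at the origin and S lies 46.0 along u from G, so S = 46.0·u = (45.969, 1.6856). Tangency of A1 to both parallel lines with radius 13.5 puts E and Z at G ± 13.5·n: E = (-0.49469, 13.491), Z = (0.49469, -13.491). Equal radii place V and B the same way about S: V = S + 13.5·n = (45.474, 15.177), B = S − 13.5·n = (46.464, -11.805). Then |GB| = |B − G| = 47.940.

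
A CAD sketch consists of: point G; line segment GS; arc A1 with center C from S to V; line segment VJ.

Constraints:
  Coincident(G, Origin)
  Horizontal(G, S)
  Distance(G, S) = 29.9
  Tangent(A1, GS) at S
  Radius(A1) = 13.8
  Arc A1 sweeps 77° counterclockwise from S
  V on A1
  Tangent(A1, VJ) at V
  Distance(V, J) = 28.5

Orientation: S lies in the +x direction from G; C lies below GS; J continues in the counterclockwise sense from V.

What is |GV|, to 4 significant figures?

19.62

Since A1 is tangent to GS there, CS ⟂ GS, so C = S + (0, -13.8) = (29.90, -13.80). On A1, S sits at bearing 90° from C; a 77° counterclockwise sweep puts V at bearing 167°, so V = C + 13.8·(cos 167°, sin 167°) = (16.45, -10.70). Then |GV| = |V − G| = 19.62.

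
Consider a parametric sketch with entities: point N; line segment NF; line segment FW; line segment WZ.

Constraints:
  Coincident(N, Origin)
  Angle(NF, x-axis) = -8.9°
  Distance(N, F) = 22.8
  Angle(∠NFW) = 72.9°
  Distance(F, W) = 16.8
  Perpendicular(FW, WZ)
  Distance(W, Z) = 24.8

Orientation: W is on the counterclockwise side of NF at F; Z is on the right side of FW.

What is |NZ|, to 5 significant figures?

47.673

∠NFW = 72.9°, so FW runs at -8.9° + (180° − 72.9°) = 98.200° from the x-axis; with |FW| = 16.8, W = F + 16.8·(cos 98.200°, sin 98.200°) = (20.129, 13.101). FW ⟂ WZ; with |WZ| = 24.8 on the right of FW, Z = W + 24.8·(0.98978, 0.14263) = (44.676, 16.638). Then |NZ| = |Z − N| = 47.673.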